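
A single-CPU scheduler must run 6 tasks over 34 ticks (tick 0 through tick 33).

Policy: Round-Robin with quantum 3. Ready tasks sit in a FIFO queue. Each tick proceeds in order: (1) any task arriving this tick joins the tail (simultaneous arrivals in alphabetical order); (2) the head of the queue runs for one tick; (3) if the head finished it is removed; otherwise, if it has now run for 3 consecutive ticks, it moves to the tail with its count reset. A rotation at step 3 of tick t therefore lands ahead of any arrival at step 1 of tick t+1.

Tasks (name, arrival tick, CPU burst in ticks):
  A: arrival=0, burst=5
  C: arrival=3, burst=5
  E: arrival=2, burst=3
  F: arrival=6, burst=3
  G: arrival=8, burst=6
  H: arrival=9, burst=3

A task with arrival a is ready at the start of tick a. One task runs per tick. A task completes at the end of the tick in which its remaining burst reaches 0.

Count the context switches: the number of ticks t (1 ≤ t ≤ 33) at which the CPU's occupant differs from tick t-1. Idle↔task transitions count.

t=0: queue=[A] q_used=0 → run A
t=1: queue=[A] q_used=1 → run A
t=2: queue=[A,E] q_used=2 → run A
t=3: queue=[E,A,C] q_used=0 → run E
t=4: queue=[E,A,C] q_used=1 → run E
t=5: queue=[E,A,C] q_used=2 → run E
t=6: queue=[A,C,F] q_used=0 → run A
t=7: queue=[A,C,F] q_used=1 → run A
t=8: queue=[C,F,G] q_used=0 → run C
t=9: queue=[C,F,G,H] q_used=1 → run C
t=10: queue=[C,F,G,H] q_used=2 → run C
t=11: queue=[F,G,H,C] q_used=0 → run F
t=12: queue=[F,G,H,C] q_used=1 → run F
t=13: queue=[F,G,H,C] q_used=2 → run F
t=14: queue=[G,H,C] q_used=0 → run G
t=15: queue=[G,H,C] q_used=1 → run G
t=16: queue=[G,H,C] q_used=2 → run G
t=17: queue=[H,C,G] q_used=0 → run H
t=18: queue=[H,C,G] q_used=1 → run H
t=19: queue=[H,C,G] q_used=2 → run H
t=20: queue=[C,G] q_used=0 → run C
t=21: queue=[C,G] q_used=1 → run C
t=22: queue=[G] q_used=0 → run G
t=23: queue=[G] q_used=1 → run G
t=24: queue=[G] q_used=2 → run G
t=25: (idle)
t=26: (idle)
t=27: (idle)
t=28: (idle)
t=29: (idle)
t=30: (idle)
t=31: (idle)
t=32: (idle)
t=33: (idle)

context switches = 9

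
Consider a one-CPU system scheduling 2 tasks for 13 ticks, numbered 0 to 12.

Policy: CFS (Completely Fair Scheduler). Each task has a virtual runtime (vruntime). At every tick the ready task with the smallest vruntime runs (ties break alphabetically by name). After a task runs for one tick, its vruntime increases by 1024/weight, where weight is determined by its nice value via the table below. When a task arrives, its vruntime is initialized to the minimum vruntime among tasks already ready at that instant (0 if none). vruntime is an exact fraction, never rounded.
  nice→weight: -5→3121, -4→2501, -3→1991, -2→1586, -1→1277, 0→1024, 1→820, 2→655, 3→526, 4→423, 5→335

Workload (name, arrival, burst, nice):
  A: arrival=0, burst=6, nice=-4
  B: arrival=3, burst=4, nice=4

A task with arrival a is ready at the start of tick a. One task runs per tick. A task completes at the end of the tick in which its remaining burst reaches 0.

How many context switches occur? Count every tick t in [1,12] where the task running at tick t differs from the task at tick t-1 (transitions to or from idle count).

t=0: vr[A=0] → run A
t=1: vr[A=1024/2501] → run A
t=2: vr[A=2048/2501] → run A
t=3: vr[A=3072/2501 B=3072/2501] → run A
t=4: vr[A=4096/2501 B=3072/2501] → run B
t=5: vr[A=4096/2501 B=3860480/1057923] → run A
t=6: vr[A=5120/2501 B=3860480/1057923] → run A
t=7: vr[B=3860480/1057923] → run B
t=8: vr[B=6421504/1057923] → run B
t=9: vr[B=2994176/352641] → run B
t=10: (idle)
t=11: (idle)
t=12: (idle)

context switches = 4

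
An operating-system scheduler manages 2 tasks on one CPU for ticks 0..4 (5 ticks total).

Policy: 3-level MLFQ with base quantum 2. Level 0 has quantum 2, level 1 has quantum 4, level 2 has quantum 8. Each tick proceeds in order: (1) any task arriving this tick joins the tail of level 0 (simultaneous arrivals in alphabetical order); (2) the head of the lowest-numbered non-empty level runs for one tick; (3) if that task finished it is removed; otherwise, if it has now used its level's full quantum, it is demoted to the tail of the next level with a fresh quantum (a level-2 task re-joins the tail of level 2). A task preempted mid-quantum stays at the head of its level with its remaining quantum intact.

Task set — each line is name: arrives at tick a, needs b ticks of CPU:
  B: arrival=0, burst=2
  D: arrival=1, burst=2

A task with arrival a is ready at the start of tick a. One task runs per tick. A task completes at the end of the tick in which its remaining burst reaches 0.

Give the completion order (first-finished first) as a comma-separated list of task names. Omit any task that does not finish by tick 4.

completion order = B, D

t=0: L0/L1/L2 = B/-/- → run B
t=1: L0/L1/L2 = BD/-/- → run B
t=2: L0/L1/L2 = D/-/- → run D
t=3: L0/L1/L2 = D/-/- → run D
t=4: (idle)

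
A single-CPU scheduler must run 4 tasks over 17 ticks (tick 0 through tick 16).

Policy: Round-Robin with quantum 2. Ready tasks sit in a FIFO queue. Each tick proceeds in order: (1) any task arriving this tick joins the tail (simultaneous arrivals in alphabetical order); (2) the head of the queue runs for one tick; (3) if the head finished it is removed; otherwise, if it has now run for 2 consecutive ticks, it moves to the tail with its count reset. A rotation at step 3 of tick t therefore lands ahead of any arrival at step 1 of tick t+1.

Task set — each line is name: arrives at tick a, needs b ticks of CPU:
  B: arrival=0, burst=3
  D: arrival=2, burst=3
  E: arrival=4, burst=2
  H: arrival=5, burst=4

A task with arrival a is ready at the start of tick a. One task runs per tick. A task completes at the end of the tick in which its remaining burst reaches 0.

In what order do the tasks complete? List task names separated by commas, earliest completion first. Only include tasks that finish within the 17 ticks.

t=0: queue=[B] q_used=0 → run B
t=1: queue=[B] q_used=1 → run B
t=2: queue=[B,D] q_used=0 → run B
t=3: queue=[D] q_used=0 → run D
t=4: queue=[D,E] q_used=1 → run D
t=5: queue=[E,D,H] q_used=0 → run E
t=6: queue=[E,D,H] q_used=1 → run E
t=7: queue=[D,H] q_used=0 → run D
t=8: queue=[H] q_used=0 → run H
t=9: queue=[H] q_used=1 → run H
t=10: queue=[H] q_used=0 → run H
t=11: queue=[H] q_used=1 → run H
t=12: (idle)
t=13: (idle)
t=14: (idle)
t=15: (idle)
t=16: (idle)

completion order = B, E, D, H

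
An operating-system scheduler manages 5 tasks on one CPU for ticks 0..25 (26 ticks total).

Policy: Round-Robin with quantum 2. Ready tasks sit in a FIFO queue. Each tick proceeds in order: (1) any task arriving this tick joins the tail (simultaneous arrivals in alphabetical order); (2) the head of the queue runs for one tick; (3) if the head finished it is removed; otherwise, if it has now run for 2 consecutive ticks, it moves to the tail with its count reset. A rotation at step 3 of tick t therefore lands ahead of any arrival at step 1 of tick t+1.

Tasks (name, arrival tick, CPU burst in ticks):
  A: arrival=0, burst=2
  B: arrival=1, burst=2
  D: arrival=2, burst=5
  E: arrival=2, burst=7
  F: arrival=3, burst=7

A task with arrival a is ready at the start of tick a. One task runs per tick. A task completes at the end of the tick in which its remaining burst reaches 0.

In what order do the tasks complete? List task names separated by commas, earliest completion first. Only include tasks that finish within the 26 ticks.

t=0: queue=[A] q_used=0 → run A
t=1: queue=[A,B] q_used=1 → run A
t=2: queue=[B,D,E] q_used=0 → run B
t=3: queue=[B,D,E,F] q_used=1 → run B
t=4: queue=[D,E,F] q_used=0 → run D
t=5: queue=[D,E,F] q_used=1 → run D
t=6: queue=[E,F,D] q_used=0 → run E
t=7: queue=[E,F,D] q_used=1 → run E
t=8: queue=[F,D,E] q_used=0 → run F
t=9: queue=[F,D,E] q_used=1 → run F
t=10: queue=[D,E,F] q_used=0 → run D
t=11: queue=[D,E,F] q_used=1 → run D
t=12: queue=[E,F,D] q_used=0 → run E
t=13: queue=[E,F,D] q_used=1 → run E
t=14: queue=[F,D,E] q_used=0 → run F
t=15: queue=[F,D,E] q_used=1 → run F
t=16: queue=[D,E,F] q_used=0 → run D
t=17: queue=[E,F] q_used=0 → run E
t=18: queue=[E,F] q_used=1 → run E
t=19: queue=[F,E] q_used=0 → run F
t=20: queue=[F,E] q_used=1 → run F
t=21: queue=[E,F] q_used=0 → run E
t=22: queue=[F] q_used=0 → run F
t=23: (idle)
t=24: (idle)
t=25: (idle)

completion order = A, B, D, E, F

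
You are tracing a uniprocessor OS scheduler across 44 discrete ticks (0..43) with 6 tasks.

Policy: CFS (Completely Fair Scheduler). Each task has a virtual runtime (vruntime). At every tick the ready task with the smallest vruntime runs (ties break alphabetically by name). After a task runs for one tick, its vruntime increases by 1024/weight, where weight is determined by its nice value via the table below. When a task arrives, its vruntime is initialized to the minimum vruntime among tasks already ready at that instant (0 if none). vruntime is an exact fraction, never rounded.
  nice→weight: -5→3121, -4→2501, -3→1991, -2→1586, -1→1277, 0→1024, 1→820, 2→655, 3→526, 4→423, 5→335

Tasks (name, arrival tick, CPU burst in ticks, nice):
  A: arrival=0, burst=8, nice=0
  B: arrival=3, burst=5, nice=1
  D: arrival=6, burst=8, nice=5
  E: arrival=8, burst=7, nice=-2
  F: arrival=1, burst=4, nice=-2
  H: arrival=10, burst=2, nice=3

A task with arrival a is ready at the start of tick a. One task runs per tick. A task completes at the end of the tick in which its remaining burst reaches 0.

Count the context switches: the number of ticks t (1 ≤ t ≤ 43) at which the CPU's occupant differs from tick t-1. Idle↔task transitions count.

context switches = 27

t=0: vr[A=0] → run A
t=1: vr[A=1 F=1] → run A
t=2: vr[A=2 F=1] → run F
t=3: vr[A=2 B=1305/793 F=1305/793] → run B
t=4: vr[A=2 B=470533/162565 F=1305/793] → run F
t=5: vr[A=2 B=470533/162565 F=1817/793] → run A
t=6: vr[A=3 B=470533/162565 D=1817/793 F=1817/793] → run D
t=7: vr[A=3 B=470533/162565 D=1420727/265655 F=1817/793] → run F
t=8: vr[A=3 B=470533/162565 D=1420727/265655 E=470533/162565 F=2329/793] → run B
t=9: vr[A=3 B=673541/162565 D=1420727/265655 E=470533/162565 F=2329/793] → run E
t=10: vr[A=3 B=673541/162565 D=1420727/265655 E=575493/162565 F=2329/793 H=2329/793] → run F
t=11: vr[A=3 B=673541/162565 D=1420727/265655 E=575493/162565 H=2329/793] → run H
t=12: vr[A=3 B=673541/162565 D=1420727/265655 E=575493/162565 H=1018543/208559] → run A
t=13: vr[A=4 B=673541/162565 D=1420727/265655 E=575493/162565 H=1018543/208559] → run E
t=14: vr[A=4 B=673541/162565 D=1420727/265655 E=680453/162565 H=1018543/208559] → run A
t=15: vr[A=5 B=673541/162565 D=1420727/265655 E=680453/162565 H=1018543/208559] → run B
t=16: vr[A=5 B=876549/162565 D=1420727/265655 E=680453/162565 H=1018543/208559] → run E
t=17: vr[A=5 B=876549/162565 D=1420727/265655 E=785413/162565 H=1018543/208559] → run E
t=18: vr[A=5 B=876549/162565 D=1420727/265655 E=890373/162565 H=1018543/208559] → run H
t=19: vr[A=5 B=876549/162565 D=1420727/265655 E=890373/162565] → run A
t=20: vr[A=6 B=876549/162565 D=1420727/265655 E=890373/162565] → run D
t=21: vr[A=6 B=876549/162565 D=2232759/265655 E=890373/162565] → run B
t=22: vr[A=6 B=1079557/162565 D=2232759/265655 E=890373/162565] → run E
t=23: vr[A=6 B=1079557/162565 D=2232759/265655 E=995333/162565] → run A
t=24: vr[A=7 B=1079557/162565 D=2232759/265655 E=995333/162565] → run E
t=25: vr[A=7 B=1079557/162565 D=2232759/265655 E=1100293/162565] → run B
t=26: vr[A=7 D=2232759/265655 E=1100293/162565] → run E
t=27: vr[A=7 D=2232759/265655] → run A
t=28: vr[D=2232759/265655] → run D
t=29: vr[D=3044791/265655] → run D
t=30: vr[D=3856823/265655] → run D
t=31: vr[D=933771/53131] → run D
t=32: vr[D=5480887/265655] → run D
t=33: vr[D=6292919/265655] → run D
t=34: (idle)
t=35: (idle)
t=36: (idle)
t=37: (idle)
t=38: (idle)
t=39: (idle)
t=40: (idle)
t=41: (idle)
t=42: (idle)
t=43: (idle)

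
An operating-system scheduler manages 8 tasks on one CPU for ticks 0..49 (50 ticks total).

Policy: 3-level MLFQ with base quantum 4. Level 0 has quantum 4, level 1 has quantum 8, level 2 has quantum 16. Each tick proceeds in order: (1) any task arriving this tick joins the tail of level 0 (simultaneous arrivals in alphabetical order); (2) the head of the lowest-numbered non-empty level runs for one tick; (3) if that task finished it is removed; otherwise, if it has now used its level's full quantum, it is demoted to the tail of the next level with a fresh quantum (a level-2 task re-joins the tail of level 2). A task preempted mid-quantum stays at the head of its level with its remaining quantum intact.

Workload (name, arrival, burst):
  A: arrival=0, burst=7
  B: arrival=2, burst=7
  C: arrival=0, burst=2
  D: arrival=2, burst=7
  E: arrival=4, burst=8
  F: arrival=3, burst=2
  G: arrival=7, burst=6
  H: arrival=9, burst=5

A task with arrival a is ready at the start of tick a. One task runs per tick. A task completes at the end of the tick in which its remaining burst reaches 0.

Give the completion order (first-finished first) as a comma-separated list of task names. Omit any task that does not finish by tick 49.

completion order = C, F, A, B, D, E, G, H

t=0: L0/L1/L2 = AC/-/- → run A
t=1: L0/L1/L2 = AC/-/- → run A
t=2: L0/L1/L2 = ACBD/-/- → run A
t=3: L0/L1/L2 = ACBDF/-/- → run A
t=4: L0/L1/L2 = CBDFE/A/- → run C
t=5: L0/L1/L2 = CBDFE/A/- → run C
t=6: L0/L1/L2 = BDFE/A/- → run B
t=7: L0/L1/L2 = BDFEG/A/- → run B
t=8: L0/L1/L2 = BDFEG/A/- → run B
t=9: L0/L1/L2 = BDFEGH/A/- → run B
t=10: L0/L1/L2 = DFEGH/AB/- → run D
t=11: L0/L1/L2 = DFEGH/AB/- → run D
t=12: L0/L1/L2 = DFEGH/AB/- → run D
t=13: L0/L1/L2 = DFEGH/AB/- → run D
t=14: L0/L1/L2 = FEGH/ABD/- → run F
t=15: L0/L1/L2 = FEGH/ABD/- → run F
t=16: L0/L1/L2 = EGH/ABD/- → run E
t=17: L0/L1/L2 = EGH/ABD/- → run E
t=18: L0/L1/L2 = EGH/ABD/- → run E
t=19: L0/L1/L2 = EGH/ABD/- → run E
t=20: L0/L1/L2 = GH/ABDE/- → run G
t=21: L0/L1/L2 = GH/ABDE/- → run G
t=22: L0/L1/L2 = GH/ABDE/- → run G
t=23: L0/L1/L2 = GH/ABDE/- → run G
t=24: L0/L1/L2 = H/ABDEG/- → run H
t=25: L0/L1/L2 = H/ABDEG/- → run H
t=26: L0/L1/L2 = H/ABDEG/- → run H
t=27: L0/L1/L2 = H/ABDEG/- → run H
t=28: L0/L1/L2 = -/ABDEGH/- → run A
t=29: L0/L1/L2 = -/ABDEGH/- → run A
t=30: L0/L1/L2 = -/ABDEGH/- → run A
t=31: L0/L1/L2 = -/BDEGH/- → run B
t=32: L0/L1/L2 = -/BDEGH/- → run B
t=33: L0/L1/L2 = -/BDEGH/- → run B
t=34: L0/L1/L2 = -/DEGH/- → run D
t=35: L0/L1/L2 = -/DEGH/- → run D
t=36: L0/L1/L2 = -/DEGH/- → run D
t=37: L0/L1/L2 = -/EGH/- → run E
t=38: L0/L1/L2 = -/EGH/- → run E
t=39: L0/L1/L2 = -/EGH/- → run E
t=40: L0/L1/L2 = -/EGH/- → run E
t=41: L0/L1/L2 = -/GH/- → run G
t=42: L0/L1/L2 = -/GH/- → run G
t=43: L0/L1/L2 = -/H/- → run H
t=44: (idle)
t=45: (idle)
t=46: (idle)
t=47: (idle)
t=48: (idle)
t=49: (idle)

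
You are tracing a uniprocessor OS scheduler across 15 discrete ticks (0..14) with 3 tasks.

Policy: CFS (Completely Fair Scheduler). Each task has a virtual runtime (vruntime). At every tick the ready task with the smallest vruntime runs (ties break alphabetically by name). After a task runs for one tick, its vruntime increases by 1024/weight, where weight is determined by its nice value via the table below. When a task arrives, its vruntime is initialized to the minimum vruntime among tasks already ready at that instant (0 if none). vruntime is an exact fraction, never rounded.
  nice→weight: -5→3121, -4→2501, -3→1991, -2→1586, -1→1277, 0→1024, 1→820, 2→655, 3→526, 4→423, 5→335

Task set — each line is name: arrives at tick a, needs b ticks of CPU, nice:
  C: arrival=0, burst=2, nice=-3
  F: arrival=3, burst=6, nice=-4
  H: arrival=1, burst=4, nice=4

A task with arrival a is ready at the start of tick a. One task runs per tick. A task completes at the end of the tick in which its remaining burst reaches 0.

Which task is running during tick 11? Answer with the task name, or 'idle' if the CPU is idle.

t=0: vr[C=0] → run C
t=1: vr[C=1024/1991 H=1024/1991] → run C
t=2: vr[H=1024/1991] → run H
t=3: vr[F=2471936/842193 H=2471936/842193] → run F
t=4: vr[F=7044717568/2106324693 H=2471936/842193] → run H
t=5: vr[F=7044717568/2106324693 H=4510720/842193] → run F
t=6: vr[F=7907123200/2106324693 H=4510720/842193] → run F
t=7: vr[F=8769528832/2106324693 H=4510720/842193] → run F
t=8: vr[F=9631934464/2106324693 H=4510720/842193] → run F
t=9: vr[F=10494340096/2106324693 H=4510720/842193] → run F
t=10: vr[H=4510720/842193] → run H
t=11: vr[H=2183168/280731] → run H
t=12: (idle)
t=13: (idle)
t=14: (idle)

running at tick 11 = H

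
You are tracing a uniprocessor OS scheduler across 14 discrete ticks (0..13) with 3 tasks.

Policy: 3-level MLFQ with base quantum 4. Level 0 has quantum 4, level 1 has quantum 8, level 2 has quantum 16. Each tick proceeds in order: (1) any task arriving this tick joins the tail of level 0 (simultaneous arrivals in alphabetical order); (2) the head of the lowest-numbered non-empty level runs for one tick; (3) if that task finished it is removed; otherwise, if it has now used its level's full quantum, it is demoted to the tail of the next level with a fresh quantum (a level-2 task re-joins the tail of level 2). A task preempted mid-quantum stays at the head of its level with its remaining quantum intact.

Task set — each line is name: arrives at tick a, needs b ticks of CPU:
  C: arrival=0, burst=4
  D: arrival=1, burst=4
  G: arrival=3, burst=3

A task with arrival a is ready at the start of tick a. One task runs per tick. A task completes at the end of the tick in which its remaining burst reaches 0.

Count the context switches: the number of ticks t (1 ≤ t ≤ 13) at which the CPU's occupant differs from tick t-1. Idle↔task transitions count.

t=0: L0/L1/L2 = C/-/- → run C
t=1: L0/L1/L2 = CD/-/- → run C
t=2: L0/L1/L2 = CD/-/- → run C
t=3: L0/L1/L2 = CDG/-/- → run C
t=4: L0/L1/L2 = DG/-/- → run D
t=5: L0/L1/L2 = DG/-/- → run D
t=6: L0/L1/L2 = DG/-/- → run D
t=7: L0/L1/L2 = DG/-/- → run D
t=8: L0/L1/L2 = G/-/- → run G
t=9: L0/L1/L2 = G/-/- → run G
t=10: L0/L1/L2 = G/-/- → run G
t=11: (idle)
t=12: (idle)
t=13: (idle)

context switches = 3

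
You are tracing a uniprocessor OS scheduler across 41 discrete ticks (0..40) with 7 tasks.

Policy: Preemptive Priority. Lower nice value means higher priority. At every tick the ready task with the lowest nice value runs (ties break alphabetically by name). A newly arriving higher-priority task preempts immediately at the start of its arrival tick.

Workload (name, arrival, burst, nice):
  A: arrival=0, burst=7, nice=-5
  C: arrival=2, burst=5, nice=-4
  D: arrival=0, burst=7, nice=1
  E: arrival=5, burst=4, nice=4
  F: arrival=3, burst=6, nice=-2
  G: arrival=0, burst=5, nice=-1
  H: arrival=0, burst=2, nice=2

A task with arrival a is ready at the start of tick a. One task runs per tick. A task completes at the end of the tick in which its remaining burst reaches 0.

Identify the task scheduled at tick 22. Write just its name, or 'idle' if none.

running at tick 22 = G

t=0: ready={A,D,G,H} → run A
t=1: ready={A,D,G,H} → run A
t=2: ready={A,C,D,G,H} → run A
t=3: ready={A,C,D,F,G,H} → run A
t=4: ready={A,C,D,F,G,H} → run A
t=5: ready={A,C,D,E,F,G,H} → run A
t=6: ready={A,C,D,E,F,G,H} → run A
t=7: ready={C,D,E,F,G,H} → run C
t=8: ready={C,D,E,F,G,H} → run C
t=9: ready={C,D,E,F,G,H} → run C
t=10: ready={C,D,E,F,G,H} → run C
t=11: ready={C,D,E,F,G,H} → run C
t=12: ready={D,E,F,G,H} → run F
t=13: ready={D,E,F,G,H} → run F
t=14: ready={D,E,F,G,H} → run F
t=15: ready={D,E,F,G,H} → run F
t=16: ready={D,E,F,G,H} → run F
t=17: ready={D,E,F,G,H} → run F
t=18: ready={D,E,G,H} → run G
t=19: ready={D,E,G,H} → run G
t=20: ready={D,E,G,H} → run G
t=21: ready={D,E,G,H} → run G
t=22: ready={D,E,G,H} → run G
t=23: ready={D,E,H} → run D
t=24: ready={D,E,H} → run D
t=25: ready={D,E,H} → run D
t=26: ready={D,E,H} → run D
t=27: ready={D,E,H} → run D
t=28: ready={D,E,H} → run D
t=29: ready={D,E,H} → run D
t=30: ready={E,H} → run H
t=31: ready={E,H} → run H
t=32: ready={E} → run E
t=33: ready={E} → run E
t=34: ready={E} → run E
t=35: ready={E} → run E
t=36: (idle)
t=37: (idle)
t=38: (idle)
t=39: (idle)
t=40: (idle)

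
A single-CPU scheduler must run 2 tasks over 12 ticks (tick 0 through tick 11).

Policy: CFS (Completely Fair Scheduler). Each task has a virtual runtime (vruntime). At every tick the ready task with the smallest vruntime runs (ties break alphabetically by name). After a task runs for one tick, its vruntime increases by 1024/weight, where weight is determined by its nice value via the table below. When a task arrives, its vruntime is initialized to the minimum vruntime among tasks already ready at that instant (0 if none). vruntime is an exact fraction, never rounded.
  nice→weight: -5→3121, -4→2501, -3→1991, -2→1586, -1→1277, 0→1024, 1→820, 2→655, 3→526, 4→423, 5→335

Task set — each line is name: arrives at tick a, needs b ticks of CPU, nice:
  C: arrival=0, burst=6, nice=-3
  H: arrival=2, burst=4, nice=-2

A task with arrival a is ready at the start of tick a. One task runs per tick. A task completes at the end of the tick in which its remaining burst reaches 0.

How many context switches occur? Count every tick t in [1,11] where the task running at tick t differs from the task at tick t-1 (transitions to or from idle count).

context switches = 8

t=0: vr[C=0] → run C
t=1: vr[C=1024/1991] → run C
t=2: vr[C=2048/1991 H=2048/1991] → run C
t=3: vr[C=3072/1991 H=2048/1991] → run H
t=4: vr[C=3072/1991 H=2643456/1578863] → run C
t=5: vr[C=4096/1991 H=2643456/1578863] → run H
t=6: vr[C=4096/1991 H=3662848/1578863] → run C
t=7: vr[C=5120/1991 H=3662848/1578863] → run H
t=8: vr[C=5120/1991 H=4682240/1578863] → run C
t=9: vr[H=4682240/1578863] → run H
t=10: (idle)
t=11: (idle)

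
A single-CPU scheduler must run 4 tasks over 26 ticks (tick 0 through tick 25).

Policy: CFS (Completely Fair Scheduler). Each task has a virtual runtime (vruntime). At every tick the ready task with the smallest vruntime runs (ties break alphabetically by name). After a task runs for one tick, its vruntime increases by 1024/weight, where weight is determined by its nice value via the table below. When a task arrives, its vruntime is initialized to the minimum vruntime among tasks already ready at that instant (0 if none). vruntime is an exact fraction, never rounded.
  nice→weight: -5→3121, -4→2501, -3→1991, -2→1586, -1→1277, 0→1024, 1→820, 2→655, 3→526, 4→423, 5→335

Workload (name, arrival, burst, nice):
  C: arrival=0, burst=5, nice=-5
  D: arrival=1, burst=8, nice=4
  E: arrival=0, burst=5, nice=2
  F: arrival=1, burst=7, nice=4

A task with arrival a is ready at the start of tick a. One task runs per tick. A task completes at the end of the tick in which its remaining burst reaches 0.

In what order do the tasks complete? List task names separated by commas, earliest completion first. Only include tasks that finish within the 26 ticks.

completion order = C, E, F, D

t=0: vr[C=0 E=0] → run C
t=1: vr[C=1024/3121 D=0 E=0 F=0] → run D
t=2: vr[C=1024/3121 D=1024/423 E=0 F=0] → run E
t=3: vr[C=1024/3121 D=1024/423 E=1024/655 F=0] → run F
t=4: vr[C=1024/3121 D=1024/423 E=1024/655 F=1024/423] → run C
t=5: vr[C=2048/3121 D=1024/423 E=1024/655 F=1024/423] → run C
t=6: vr[C=3072/3121 D=1024/423 E=1024/655 F=1024/423] → run C
t=7: vr[C=4096/3121 D=1024/423 E=1024/655 F=1024/423] → run C
t=8: vr[D=1024/423 E=1024/655 F=1024/423] → run E
t=9: vr[D=1024/423 E=2048/655 F=1024/423] → run D
t=10: vr[D=2048/423 E=2048/655 F=1024/423] → run F
t=11: vr[D=2048/423 E=2048/655 F=2048/423] → run E
t=12: vr[D=2048/423 E=3072/655 F=2048/423] → run E
t=13: vr[D=2048/423 E=4096/655 F=2048/423] → run D
t=14: vr[D=1024/141 E=4096/655 F=2048/423] → run F
t=15: vr[D=1024/141 E=4096/655 F=1024/141] → run E
t=16: vr[D=1024/141 F=1024/141] → run D
t=17: vr[D=4096/423 F=1024/141] → run F
t=18: vr[D=4096/423 F=4096/423] → run D
t=19: vr[D=5120/423 F=4096/423] → run F
t=20: vr[D=5120/423 F=5120/423] → run D
t=21: vr[D=2048/141 F=5120/423] → run F
t=22: vr[D=2048/141 F=2048/141] → run D
t=23: vr[D=7168/423 F=2048/141] → run F
t=24: vr[D=7168/423] → run D
t=25: (idle)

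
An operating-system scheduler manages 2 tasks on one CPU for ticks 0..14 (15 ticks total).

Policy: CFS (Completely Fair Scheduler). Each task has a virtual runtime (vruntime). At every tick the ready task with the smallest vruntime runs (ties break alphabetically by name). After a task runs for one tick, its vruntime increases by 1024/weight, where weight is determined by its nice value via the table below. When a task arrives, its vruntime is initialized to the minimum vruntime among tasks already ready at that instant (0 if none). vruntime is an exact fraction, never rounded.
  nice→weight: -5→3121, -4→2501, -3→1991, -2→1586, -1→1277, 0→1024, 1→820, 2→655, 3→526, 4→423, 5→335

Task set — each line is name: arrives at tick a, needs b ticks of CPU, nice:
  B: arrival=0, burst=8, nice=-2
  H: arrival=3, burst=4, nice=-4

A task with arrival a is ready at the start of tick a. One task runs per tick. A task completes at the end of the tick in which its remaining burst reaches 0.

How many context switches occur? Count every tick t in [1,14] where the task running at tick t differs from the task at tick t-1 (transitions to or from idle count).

context switches = 5

t=0: vr[B=0] → run B
t=1: vr[B=512/793] → run B
t=2: vr[B=1024/793] → run B
t=3: vr[B=1536/793 H=1536/793] → run B
t=4: vr[B=2048/793 H=1536/793] → run H
t=5: vr[B=2048/793 H=76288/32513] → run H
t=6: vr[B=2048/793 H=89600/32513] → run B
t=7: vr[B=2560/793 H=89600/32513] → run H
t=8: vr[B=2560/793 H=102912/32513] → run H
t=9: vr[B=2560/793] → run B
t=10: vr[B=3072/793] → run B
t=11: vr[B=3584/793] → run B
t=12: (idle)
t=13: (idle)
t=14: (idle)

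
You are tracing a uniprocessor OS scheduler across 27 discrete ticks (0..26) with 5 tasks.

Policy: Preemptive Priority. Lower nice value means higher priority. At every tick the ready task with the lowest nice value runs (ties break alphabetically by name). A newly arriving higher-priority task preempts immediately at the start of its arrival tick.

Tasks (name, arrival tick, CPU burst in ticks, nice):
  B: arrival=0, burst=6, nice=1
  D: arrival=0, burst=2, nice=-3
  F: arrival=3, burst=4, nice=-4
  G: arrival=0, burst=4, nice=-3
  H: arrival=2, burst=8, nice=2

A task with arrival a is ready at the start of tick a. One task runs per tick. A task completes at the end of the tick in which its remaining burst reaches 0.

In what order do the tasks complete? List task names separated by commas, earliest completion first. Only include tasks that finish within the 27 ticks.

completion order = D, F, G, B, H

t=0: ready={B,D,G} → run D
t=1: ready={B,D,G} → run D
t=2: ready={B,G,H} → run G
t=3: ready={B,F,G,H} → run F
t=4: ready={B,F,G,H} → run F
t=5: ready={B,F,G,H} → run F
t=6: ready={B,F,G,H} → run F
t=7: ready={B,G,H} → run G
t=8: ready={B,G,H} → run G
t=9: ready={B,G,H} → run G
t=10: ready={B,H} → run B
t=11: ready={B,H} → run B
t=12: ready={B,H} → run B
t=13: ready={B,H} → run B
t=14: ready={B,H} → run B
t=15: ready={B,H} → run B
t=16: ready={H} → run H
t=17: ready={H} → run H
t=18: ready={H} → run H
t=19: ready={H} → run H
t=20: ready={H} → run H
t=21: ready={H} → run H
t=22: ready={H} → run H
t=23: ready={H} → run H
t=24: (idle)
t=25: (idle)
t=26: (idle)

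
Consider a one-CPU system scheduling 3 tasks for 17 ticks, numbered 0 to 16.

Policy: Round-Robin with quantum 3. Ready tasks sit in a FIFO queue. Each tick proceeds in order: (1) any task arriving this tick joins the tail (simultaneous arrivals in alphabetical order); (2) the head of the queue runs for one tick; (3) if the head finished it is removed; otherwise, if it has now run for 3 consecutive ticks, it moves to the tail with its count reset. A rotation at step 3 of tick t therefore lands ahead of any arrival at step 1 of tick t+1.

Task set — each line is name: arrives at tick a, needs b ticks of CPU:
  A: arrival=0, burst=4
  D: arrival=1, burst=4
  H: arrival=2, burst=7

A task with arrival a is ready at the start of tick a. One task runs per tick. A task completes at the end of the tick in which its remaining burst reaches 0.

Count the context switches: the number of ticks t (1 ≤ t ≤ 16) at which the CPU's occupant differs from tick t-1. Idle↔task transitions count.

context switches = 6

t=0: queue=[A] q_used=0 → run A
t=1: queue=[A,D] q_used=1 → run A
t=2: queue=[A,D,H] q_used=2 → run A
t=3: queue=[D,H,A] q_used=0 → run D
t=4: queue=[D,H,A] q_used=1 → run D
t=5: queue=[D,H,A] q_used=2 → run D
t=6: queue=[H,A,D] q_used=0 → run H
t=7: queue=[H,A,D] q_used=1 → run H
t=8: queue=[H,A,D] q_used=2 → run H
t=9: queue=[A,D,H] q_used=0 → run A
t=10: queue=[D,H] q_used=0 → run D
t=11: queue=[H] q_used=0 → run H
t=12: queue=[H] q_used=1 → run H
t=13: queue=[H] q_used=2 → run H
t=14: queue=[H] q_used=0 → run H
t=15: (idle)
t=16: (idle)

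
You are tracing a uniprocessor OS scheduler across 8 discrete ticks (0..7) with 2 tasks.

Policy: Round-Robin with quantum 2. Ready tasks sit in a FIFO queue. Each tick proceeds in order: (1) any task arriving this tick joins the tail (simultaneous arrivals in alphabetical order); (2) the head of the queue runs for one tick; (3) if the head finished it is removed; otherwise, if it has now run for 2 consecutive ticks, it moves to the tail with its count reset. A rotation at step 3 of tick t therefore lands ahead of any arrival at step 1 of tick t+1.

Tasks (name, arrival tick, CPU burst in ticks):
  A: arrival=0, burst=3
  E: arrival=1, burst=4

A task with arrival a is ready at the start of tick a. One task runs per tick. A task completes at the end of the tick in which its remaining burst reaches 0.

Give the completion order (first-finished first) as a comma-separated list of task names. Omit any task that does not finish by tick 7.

completion order = A, E

t=0: queue=[A] q_used=0 → run A
t=1: queue=[A,E] q_used=1 → run A
t=2: queue=[E,A] q_used=0 → run E
t=3: queue=[E,A] q_used=1 → run E
t=4: queue=[A,E] q_used=0 → run A
t=5: queue=[E] q_used=0 → run E
t=6: queue=[E] q_used=1 → run E
t=7: (idle)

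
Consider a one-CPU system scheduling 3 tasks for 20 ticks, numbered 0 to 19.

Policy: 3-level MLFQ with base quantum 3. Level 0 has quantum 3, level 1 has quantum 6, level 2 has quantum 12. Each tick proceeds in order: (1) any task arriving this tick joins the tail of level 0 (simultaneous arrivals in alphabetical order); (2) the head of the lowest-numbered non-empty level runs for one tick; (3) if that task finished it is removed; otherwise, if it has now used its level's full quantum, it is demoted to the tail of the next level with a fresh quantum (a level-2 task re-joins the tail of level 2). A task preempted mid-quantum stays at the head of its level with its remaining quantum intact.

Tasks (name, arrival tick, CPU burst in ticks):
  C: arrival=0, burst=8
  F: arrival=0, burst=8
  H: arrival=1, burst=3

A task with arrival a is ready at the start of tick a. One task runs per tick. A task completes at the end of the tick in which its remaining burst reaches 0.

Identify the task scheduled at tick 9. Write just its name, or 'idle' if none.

t=0: L0/L1/L2 = CF/-/- → run C
t=1: L0/L1/L2 = CFH/-/- → run C
t=2: L0/L1/L2 = CFH/-/- → run C
t=3: L0/L1/L2 = FH/C/- → run F
t=4: L0/L1/L2 = FH/C/- → run F
t=5: L0/L1/L2 = FH/C/- → run F
t=6: L0/L1/L2 = H/CF/- → run H
t=7: L0/L1/L2 = H/CF/- → run H
t=8: L0/L1/L2 = H/CF/- → run H
t=9: L0/L1/L2 = -/CF/- → run C
t=10: L0/L1/L2 = -/CF/- → run C
t=11: L0/L1/L2 = -/CF/- → run C
t=12: L0/L1/L2 = -/CF/- → run C
t=13: L0/L1/L2 = -/CF/- → run C
t=14: L0/L1/L2 = -/F/- → run F
t=15: L0/L1/L2 = -/F/- → run F
t=16: L0/L1/L2 = -/F/- → run F
t=17: L0/L1/L2 = -/F/- → run F
t=18: L0/L1/L2 = -/F/- → run F
t=19: (idle)

running at tick 9 = C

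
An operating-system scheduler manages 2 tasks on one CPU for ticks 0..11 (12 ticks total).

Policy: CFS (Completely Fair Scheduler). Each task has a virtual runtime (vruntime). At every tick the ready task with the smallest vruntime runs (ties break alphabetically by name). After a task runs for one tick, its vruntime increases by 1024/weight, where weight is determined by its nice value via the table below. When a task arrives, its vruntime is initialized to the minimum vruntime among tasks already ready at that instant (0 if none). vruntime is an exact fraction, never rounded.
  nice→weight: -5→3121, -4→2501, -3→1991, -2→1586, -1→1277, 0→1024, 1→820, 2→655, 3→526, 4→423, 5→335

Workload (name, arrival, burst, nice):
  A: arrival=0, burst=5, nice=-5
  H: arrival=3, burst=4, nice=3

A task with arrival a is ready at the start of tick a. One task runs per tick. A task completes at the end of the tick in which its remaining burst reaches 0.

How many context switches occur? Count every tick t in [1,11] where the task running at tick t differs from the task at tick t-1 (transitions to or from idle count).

context switches = 4

t=0: vr[A=0] → run A
t=1: vr[A=1024/3121] → run A
t=2: vr[A=2048/3121] → run A
t=3: vr[A=3072/3121 H=3072/3121] → run A
t=4: vr[A=4096/3121 H=3072/3121] → run H
t=5: vr[A=4096/3121 H=2405888/820823] → run A
t=6: vr[H=2405888/820823] → run H
t=7: vr[H=4003840/820823] → run H
t=8: vr[H=5601792/820823] → run H
t=9: (idle)
t=10: (idle)
t=11: (idle)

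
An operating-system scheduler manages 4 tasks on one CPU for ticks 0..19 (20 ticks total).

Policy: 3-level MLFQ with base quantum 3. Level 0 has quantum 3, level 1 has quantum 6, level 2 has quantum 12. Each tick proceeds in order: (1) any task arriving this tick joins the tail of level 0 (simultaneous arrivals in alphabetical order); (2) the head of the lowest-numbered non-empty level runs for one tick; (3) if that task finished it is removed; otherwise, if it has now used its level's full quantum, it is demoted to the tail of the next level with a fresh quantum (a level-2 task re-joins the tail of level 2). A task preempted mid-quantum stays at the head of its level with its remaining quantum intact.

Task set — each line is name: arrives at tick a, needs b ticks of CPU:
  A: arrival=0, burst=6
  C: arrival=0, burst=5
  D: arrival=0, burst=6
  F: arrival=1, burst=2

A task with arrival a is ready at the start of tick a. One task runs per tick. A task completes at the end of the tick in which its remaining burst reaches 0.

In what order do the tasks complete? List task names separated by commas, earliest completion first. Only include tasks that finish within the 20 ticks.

t=0: L0/L1/L2 = ACD/-/- → run A
t=1: L0/L1/L2 = ACDF/-/- → run A
t=2: L0/L1/L2 = ACDF/-/- → run A
t=3: L0/L1/L2 = CDF/A/- → run C
t=4: L0/L1/L2 = CDF/A/- → run C
t=5: L0/L1/L2 = CDF/A/- → run C
t=6: L0/L1/L2 = DF/AC/- → run D
t=7: L0/L1/L2 = DF/AC/- → run D
t=8: L0/L1/L2 = DF/AC/- → run D
t=9: L0/L1/L2 = F/ACD/- → run F
t=10: L0/L1/L2 = F/ACD/- → run F
t=11: L0/L1/L2 = -/ACD/- → run A
t=12: L0/L1/L2 = -/ACD/- → run A
t=13: L0/L1/L2 = -/ACD/- → run A
t=14: L0/L1/L2 = -/CD/- → run C
t=15: L0/L1/L2 = -/CD/- → run C
t=16: L0/L1/L2 = -/D/- → run D
t=17: L0/L1/L2 = -/D/- → run D
t=18: L0/L1/L2 = -/D/- → run D
t=19: (idle)

completion order = F, A, C, D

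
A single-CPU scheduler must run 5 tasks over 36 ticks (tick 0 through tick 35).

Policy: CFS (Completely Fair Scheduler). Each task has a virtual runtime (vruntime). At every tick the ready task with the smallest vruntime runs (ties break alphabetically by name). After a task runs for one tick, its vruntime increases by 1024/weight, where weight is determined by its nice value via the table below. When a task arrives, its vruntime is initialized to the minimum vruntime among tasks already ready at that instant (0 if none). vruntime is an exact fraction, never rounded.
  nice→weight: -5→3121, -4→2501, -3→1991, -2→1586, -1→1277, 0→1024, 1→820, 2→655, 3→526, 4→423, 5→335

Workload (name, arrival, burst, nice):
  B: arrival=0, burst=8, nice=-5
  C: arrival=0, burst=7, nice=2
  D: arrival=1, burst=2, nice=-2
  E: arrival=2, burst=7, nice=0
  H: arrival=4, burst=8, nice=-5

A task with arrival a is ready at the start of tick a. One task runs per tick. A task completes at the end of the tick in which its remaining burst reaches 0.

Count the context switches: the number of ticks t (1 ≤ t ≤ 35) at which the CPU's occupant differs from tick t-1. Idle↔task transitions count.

context switches = 28

t=0: vr[B=0 C=0] → run B
t=1: vr[B=1024/3121 C=0 D=0] → run C
t=2: vr[B=1024/3121 C=1024/655 D=0 E=0] → run D
t=3: vr[B=1024/3121 C=1024/655 D=512/793 E=0] → run E
t=4: vr[B=1024/3121 C=1024/655 D=512/793 E=1 H=1024/3121] → run B
t=5: vr[B=2048/3121 C=1024/655 D=512/793 E=1 H=1024/3121] → run H
t=6: vr[B=2048/3121 C=1024/655 D=512/793 E=1 H=2048/3121] → run D
t=7: vr[B=2048/3121 C=1024/655 E=1 H=2048/3121] → run B
t=8: vr[B=3072/3121 C=1024/655 E=1 H=2048/3121] → run H
t=9: vr[B=3072/3121 C=1024/655 E=1 H=3072/3121] → run B
t=10: vr[B=4096/3121 C=1024/655 E=1 H=3072/3121] → run H
t=11: vr[B=4096/3121 C=1024/655 E=1 H=4096/3121] → run E
t=12: vr[B=4096/3121 C=1024/655 E=2 H=4096/3121] → run B
t=13: vr[B=5120/3121 C=1024/655 E=2 H=4096/3121] → run H
t=14: vr[B=5120/3121 C=1024/655 E=2 H=5120/3121] → run C
t=15: vr[B=5120/3121 C=2048/655 E=2 H=5120/3121] → run B
t=16: vr[B=6144/3121 C=2048/655 E=2 H=5120/3121] → run H
t=17: vr[B=6144/3121 C=2048/655 E=2 H=6144/3121] → run B
t=18: vr[B=7168/3121 C=2048/655 E=2 H=6144/3121] → run H
t=19: vr[B=7168/3121 C=2048/655 E=2 H=7168/3121] → run E
t=20: vr[B=7168/3121 C=2048/655 E=3 H=7168/3121] → run B
t=21: vr[C=2048/655 E=3 H=7168/3121] → run H
t=22: vr[C=2048/655 E=3 H=8192/3121] → run H
t=23: vr[C=2048/655 E=3] → run E
t=24: vr[C=2048/655 E=4] → run C
t=25: vr[C=3072/655 E=4] → run E
t=26: vr[C=3072/655 E=5] → run C
t=27: vr[C=4096/655 E=5] → run E
t=28: vr[C=4096/655 E=6] → run E
t=29: vr[C=4096/655] → run C
t=30: vr[C=1024/131] → run C
t=31: vr[C=6144/655] → run C
t=32: (idle)
t=33: (idle)
t=34: (idle)
t=35: (idle)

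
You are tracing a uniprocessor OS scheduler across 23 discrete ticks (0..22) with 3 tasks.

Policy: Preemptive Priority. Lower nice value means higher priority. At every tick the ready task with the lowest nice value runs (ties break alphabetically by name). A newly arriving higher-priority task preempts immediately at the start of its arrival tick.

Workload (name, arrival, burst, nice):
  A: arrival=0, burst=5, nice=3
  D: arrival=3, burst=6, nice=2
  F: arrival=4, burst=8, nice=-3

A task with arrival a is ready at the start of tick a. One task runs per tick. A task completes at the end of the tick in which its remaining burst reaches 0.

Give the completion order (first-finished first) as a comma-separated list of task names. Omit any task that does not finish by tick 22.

completion order = F, D, A

t=0: ready={A} → run A
t=1: ready={A} → run A
t=2: ready={A} → run A
t=3: ready={A,D} → run D
t=4: ready={A,D,F} → run F
t=5: ready={A,D,F} → run F
t=6: ready={A,D,F} → run F
t=7: ready={A,D,F} → run F
t=8: ready={A,D,F} → run F
t=9: ready={A,D,F} → run F
t=10: ready={A,D,F} → run F
t=11: ready={A,D,F} → run F
t=12: ready={A,D} → run D
t=13: ready={A,D} → run D
t=14: ready={A,D} → run D
t=15: ready={A,D} → run D
t=16: ready={A,D} → run D
t=17: ready={A} → run A
t=18: ready={A} → run A
t=19: (idle)
t=20: (idle)
t=21: (idle)
t=22: (idle)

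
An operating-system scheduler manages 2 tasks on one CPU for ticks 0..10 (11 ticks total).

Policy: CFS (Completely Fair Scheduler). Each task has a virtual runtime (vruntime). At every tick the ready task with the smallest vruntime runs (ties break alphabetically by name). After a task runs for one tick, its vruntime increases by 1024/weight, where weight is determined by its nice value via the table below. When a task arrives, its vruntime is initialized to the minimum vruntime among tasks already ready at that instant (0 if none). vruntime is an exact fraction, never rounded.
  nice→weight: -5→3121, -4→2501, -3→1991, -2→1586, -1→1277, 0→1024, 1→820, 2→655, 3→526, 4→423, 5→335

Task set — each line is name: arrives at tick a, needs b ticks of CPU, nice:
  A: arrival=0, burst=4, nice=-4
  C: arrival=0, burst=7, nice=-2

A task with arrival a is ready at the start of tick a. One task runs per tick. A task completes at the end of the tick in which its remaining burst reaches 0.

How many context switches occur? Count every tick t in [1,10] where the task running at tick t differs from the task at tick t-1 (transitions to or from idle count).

context switches = 5

t=0: vr[A=0 C=0] → run A
t=1: vr[A=1024/2501 C=0] → run C
t=2: vr[A=1024/2501 C=512/793] → run A
t=3: vr[A=2048/2501 C=512/793] → run C
t=4: vr[A=2048/2501 C=1024/793] → run A
t=5: vr[A=3072/2501 C=1024/793] → run A
t=6: vr[C=1024/793] → run C
t=7: vr[C=1536/793] → run C
t=8: vr[C=2048/793] → run C
t=9: vr[C=2560/793] → run C
t=10: vr[C=3072/793] → run C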